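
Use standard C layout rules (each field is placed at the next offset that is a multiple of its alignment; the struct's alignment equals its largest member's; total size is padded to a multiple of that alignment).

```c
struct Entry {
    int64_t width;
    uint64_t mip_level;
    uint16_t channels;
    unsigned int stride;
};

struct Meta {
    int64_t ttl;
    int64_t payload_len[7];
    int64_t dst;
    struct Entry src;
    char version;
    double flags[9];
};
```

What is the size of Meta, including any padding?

Entry: 0..8  width  (8B, 8-aligned); 8..16  mip_level  (8B, 8-aligned); 16..18  channels  (2B, 2-aligned); 18..20  -- padding (2B); 20..24  stride  (4B, 4-aligned); sizeof = 24, alignof = 8
0..8  ttl  (8B, 8-aligned)
8..64  payload_len  (56B, 8-aligned)
64..72  dst  (8B, 8-aligned)
72..96  src  (24B, 8-aligned)
96..97  version  (1B, 1-aligned)
97..104  -- padding (7B)
104..176  flags  (72B, 8-aligned)
sizeof = 176, alignof = 8

176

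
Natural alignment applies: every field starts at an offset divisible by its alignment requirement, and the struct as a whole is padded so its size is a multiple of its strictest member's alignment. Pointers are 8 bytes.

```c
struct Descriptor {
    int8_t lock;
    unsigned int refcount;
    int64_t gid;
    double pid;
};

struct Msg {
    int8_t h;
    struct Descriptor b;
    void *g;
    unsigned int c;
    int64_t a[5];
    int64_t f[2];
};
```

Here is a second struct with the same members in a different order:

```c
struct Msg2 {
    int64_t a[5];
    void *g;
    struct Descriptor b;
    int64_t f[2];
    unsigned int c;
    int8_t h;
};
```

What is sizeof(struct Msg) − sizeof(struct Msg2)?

8

Descriptor: 0..1  lock  (1B, 1-aligned); 1..4  -- padding (3B); 4..8  refcount  (4B, 4-aligned); 8..16  gid  (8B, 8-aligned); 16..24  pid  (8B, 8-aligned); sizeof = 24, alignof = 8
0..1  h  (1B, 1-aligned)
1..8  -- padding (7B)
8..32  b  (24B, 8-aligned)
32..40  g  (8B, 8-aligned)
40..44  c  (4B, 4-aligned)
44..48  -- padding (4B)
48..88  a  (40B, 8-aligned)
88..104  f  (16B, 8-aligned)
sizeof = 104, alignof = 8
— Msg2 —
0..40  a  (40B, 8-aligned)
40..48  g  (8B, 8-aligned)
48..72  b  (24B, 8-aligned)
72..88  f  (16B, 8-aligned)
88..92  c  (4B, 4-aligned)
92..93  h  (1B, 1-aligned)
93..96  -- tail padding (3B)
sizeof = 96, alignof = 8
104 − 96 = 8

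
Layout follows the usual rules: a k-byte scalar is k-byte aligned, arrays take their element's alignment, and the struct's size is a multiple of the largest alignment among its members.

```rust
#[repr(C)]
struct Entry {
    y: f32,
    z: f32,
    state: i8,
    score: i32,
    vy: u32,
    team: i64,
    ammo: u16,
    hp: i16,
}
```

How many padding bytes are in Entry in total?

0..4  y  (4B, 4-aligned)
4..8  z  (4B, 4-aligned)
8..9  state  (1B, 1-aligned)
9..12  -- padding (3B)
12..16  score  (4B, 4-aligned)
16..20  vy  (4B, 4-aligned)
20..24  -- padding (4B)
24..32  team  (8B, 8-aligned)
32..34  ammo  (2B, 2-aligned)
34..36  hp  (2B, 2-aligned)
36..40  -- tail padding (4B)
sizeof = 40, alignof = 8
data bytes 29, size 40 → padding 11

11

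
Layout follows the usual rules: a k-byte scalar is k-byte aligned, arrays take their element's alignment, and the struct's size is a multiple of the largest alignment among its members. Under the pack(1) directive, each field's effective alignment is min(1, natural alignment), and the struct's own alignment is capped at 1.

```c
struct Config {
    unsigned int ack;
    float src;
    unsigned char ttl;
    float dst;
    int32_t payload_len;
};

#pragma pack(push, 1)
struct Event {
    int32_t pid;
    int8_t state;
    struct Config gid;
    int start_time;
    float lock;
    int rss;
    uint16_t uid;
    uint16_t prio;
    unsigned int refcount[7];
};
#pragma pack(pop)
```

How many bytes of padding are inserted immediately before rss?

Config: ack at 0 (size 4, align 4) → ends 4; src at 4 (size 4, align 4) → ends 8; ttl at 8 (size 1, align 1) → ends 9; pad 3 to align 4 for dst; dst at 12 (size 4, align 4) → ends 16; payload_len at 16 (size 4, align 4) → ends 20; total 20 bytes, alignment 4
pid at 0 (size 4, align 1) → ends 4
state at 4 (size 1, align 1) → ends 5
gid at 5 (size 20, align 1) → ends 25
start_time at 25 (size 4, align 1) → ends 29
lock at 29 (size 4, align 1) → ends 33
rss at 33 (size 4, align 1) → ends 37

0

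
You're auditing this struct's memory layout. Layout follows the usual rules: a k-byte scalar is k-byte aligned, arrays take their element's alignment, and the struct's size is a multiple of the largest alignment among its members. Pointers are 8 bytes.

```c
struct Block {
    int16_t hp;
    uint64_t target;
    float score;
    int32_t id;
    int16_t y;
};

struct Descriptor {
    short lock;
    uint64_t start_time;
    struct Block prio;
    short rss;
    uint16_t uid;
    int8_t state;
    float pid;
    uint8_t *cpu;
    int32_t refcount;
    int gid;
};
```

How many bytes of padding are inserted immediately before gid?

Block: 0..2  hp  (2B, 2-aligned); 2..8  -- padding (6B); 8..16  target  (8B, 8-aligned); 16..20  score  (4B, 4-aligned); 20..24  id  (4B, 4-aligned); 24..26  y  (2B, 2-aligned); 26..32  -- tail padding (6B); sizeof = 32, alignof = 8
0..2  lock  (2B, 2-aligned)
2..8  -- padding (6B)
8..16  start_time  (8B, 8-aligned)
16..48  prio  (32B, 8-aligned)
48..50  rss  (2B, 2-aligned)
50..52  uid  (2B, 2-aligned)
52..53  state  (1B, 1-aligned)
53..56  -- padding (3B)
56..60  pid  (4B, 4-aligned)
60..64  -- padding (4B)
64..72  cpu  (8B, 8-aligned)
72..76  refcount  (4B, 4-aligned)
76..80  gid  (4B, 4-aligned)

0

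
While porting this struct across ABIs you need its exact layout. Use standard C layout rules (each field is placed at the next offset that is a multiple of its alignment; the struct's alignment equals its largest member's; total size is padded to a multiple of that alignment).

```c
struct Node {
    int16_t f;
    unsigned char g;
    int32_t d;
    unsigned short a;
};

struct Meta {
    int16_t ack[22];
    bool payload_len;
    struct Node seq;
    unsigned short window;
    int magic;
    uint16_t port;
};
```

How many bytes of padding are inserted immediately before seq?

3

Node: 0..2  f  (2B, 2-aligned); 2..3  g  (1B, 1-aligned); 3..4  -- padding (1B); 4..8  d  (4B, 4-aligned); 8..10  a  (2B, 2-aligned); 10..12  -- tail padding (2B); sizeof = 12, alignof = 4
0..44  ack  (44B, 2-aligned)
44..45  payload_len  (1B, 1-aligned)
45..48  -- padding (3B)
48..60  seq  (12B, 4-aligned)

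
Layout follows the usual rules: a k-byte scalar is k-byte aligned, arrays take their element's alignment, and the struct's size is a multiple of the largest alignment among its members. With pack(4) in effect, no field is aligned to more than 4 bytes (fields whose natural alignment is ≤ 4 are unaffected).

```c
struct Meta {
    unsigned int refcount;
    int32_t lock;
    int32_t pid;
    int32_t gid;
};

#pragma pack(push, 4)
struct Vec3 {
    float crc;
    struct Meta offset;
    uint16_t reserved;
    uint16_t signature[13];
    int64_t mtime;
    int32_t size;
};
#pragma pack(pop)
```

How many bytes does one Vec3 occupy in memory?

60 bytes

Meta: @0: refcount [4B, align 4] → 4; @4: lock [4B, align 4] → 8; @8: pid [4B, align 4] → 12; @12: gid [4B, align 4] → 16; size 16, align 4
@0: crc [4B, align 4] → 4
@4: offset [16B, align 4] → 20
@20: reserved [2B, align 2] → 22
@22: signature [26B, align 2] → 48
@48: mtime [8B, align 4] → 56
@56: size [4B, align 4] → 60
size 60, align 4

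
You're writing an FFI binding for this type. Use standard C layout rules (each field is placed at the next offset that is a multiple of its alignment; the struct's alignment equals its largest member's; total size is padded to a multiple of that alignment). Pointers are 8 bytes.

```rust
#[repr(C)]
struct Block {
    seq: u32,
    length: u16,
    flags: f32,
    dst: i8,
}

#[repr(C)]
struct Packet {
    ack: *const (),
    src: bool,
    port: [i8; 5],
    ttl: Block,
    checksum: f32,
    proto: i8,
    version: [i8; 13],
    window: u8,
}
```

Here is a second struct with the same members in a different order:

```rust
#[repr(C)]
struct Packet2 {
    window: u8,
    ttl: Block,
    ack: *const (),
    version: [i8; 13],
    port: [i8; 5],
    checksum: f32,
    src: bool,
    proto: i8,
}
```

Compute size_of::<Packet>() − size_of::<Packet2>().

Block: seq at 0 (size 4, align 4) → ends 4; length at 4 (size 2, align 2) → ends 6; pad 2 to align 4 for flags; flags at 8 (size 4, align 4) → ends 12; dst at 12 (size 1, align 1) → ends 13; tail pad 3 to reach multiple of 4; total 16 bytes, alignment 4
ack at 0 (size 8, align 8) → ends 8
src at 8 (size 1, align 1) → ends 9
port at 9 (size 5, align 1) → ends 14
pad 2 to align 4 for ttl
ttl at 16 (size 16, align 4) → ends 32
checksum at 32 (size 4, align 4) → ends 36
proto at 36 (size 1, align 1) → ends 37
version at 37 (size 13, align 1) → ends 50
window at 50 (size 1, align 1) → ends 51
tail pad 5 to reach multiple of 8
total 56 bytes, alignment 8
— Packet2 —
window at 0 (size 1, align 1) → ends 1
pad 3 to align 4 for ttl
ttl at 4 (size 16, align 4) → ends 20
pad 4 to align 8 for ack
ack at 24 (size 8, align 8) → ends 32
version at 32 (size 13, align 1) → ends 45
port at 45 (size 5, align 1) → ends 50
pad 2 to align 4 for checksum
checksum at 52 (size 4, align 4) → ends 56
src at 56 (size 1, align 1) → ends 57
proto at 57 (size 1, align 1) → ends 58
tail pad 6 to reach multiple of 8
total 64 bytes, alignment 8
56 − 64 = -8

-8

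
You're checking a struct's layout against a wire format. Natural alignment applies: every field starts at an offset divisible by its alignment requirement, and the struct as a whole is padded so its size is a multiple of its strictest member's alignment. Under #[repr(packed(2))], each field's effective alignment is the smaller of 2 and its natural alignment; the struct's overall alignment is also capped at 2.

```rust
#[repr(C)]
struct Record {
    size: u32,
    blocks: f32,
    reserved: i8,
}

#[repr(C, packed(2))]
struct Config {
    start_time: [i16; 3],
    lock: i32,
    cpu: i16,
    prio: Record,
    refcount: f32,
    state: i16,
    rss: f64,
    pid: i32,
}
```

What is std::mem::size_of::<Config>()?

Record: 0..4  size  (4B, 4-aligned); 4..8  blocks  (4B, 4-aligned); 8..9  reserved  (1B, 1-aligned); 9..12  -- tail padding (3B); sizeof = 12, alignof = 4
0..6  start_time  (6B, 2-aligned)
6..10  lock  (4B, 2-aligned)
10..12  cpu  (2B, 2-aligned)
12..24  prio  (12B, 2-aligned)
24..28  refcount  (4B, 2-aligned)
28..30  state  (2B, 2-aligned)
30..38  rss  (8B, 2-aligned)
38..42  pid  (4B, 2-aligned)
sizeof = 42, alignof = 2

42 bytes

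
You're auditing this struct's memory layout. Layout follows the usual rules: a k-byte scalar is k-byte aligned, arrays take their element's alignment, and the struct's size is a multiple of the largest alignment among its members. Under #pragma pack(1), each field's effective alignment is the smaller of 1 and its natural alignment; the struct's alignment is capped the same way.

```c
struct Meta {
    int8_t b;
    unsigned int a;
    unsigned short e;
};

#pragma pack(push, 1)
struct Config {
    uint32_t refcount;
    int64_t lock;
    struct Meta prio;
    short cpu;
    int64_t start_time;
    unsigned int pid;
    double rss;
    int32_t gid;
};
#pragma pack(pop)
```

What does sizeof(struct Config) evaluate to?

50 bytes

Meta: 0..1  b  (1B, 1-aligned); 1..4  -- padding (3B); 4..8  a  (4B, 4-aligned); 8..10  e  (2B, 2-aligned); 10..12  -- tail padding (2B); sizeof = 12, alignof = 4
0..4  refcount  (4B, 1-aligned)
4..12  lock  (8B, 1-aligned)
12..24  prio  (12B, 1-aligned)
24..26  cpu  (2B, 1-aligned)
26..34  start_time  (8B, 1-aligned)
34..38  pid  (4B, 1-aligned)
38..46  rss  (8B, 1-aligned)
46..50  gid  (4B, 1-aligned)
sizeof = 50, alignof = 1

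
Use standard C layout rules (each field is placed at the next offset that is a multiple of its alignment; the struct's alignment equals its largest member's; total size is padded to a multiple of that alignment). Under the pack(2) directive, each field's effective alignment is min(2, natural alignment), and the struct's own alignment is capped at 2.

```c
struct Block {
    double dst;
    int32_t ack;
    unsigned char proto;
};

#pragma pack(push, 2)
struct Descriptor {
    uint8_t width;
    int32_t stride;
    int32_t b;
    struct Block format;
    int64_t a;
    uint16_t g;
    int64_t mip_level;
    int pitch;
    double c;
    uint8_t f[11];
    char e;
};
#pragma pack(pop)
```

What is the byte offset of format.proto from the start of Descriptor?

22

Block: 0..8  dst  (8B, 8-aligned); 8..12  ack  (4B, 4-aligned); 12..13  proto  (1B, 1-aligned); 13..16  -- tail padding (3B); sizeof = 16, alignof = 8
0..1  width  (1B, 1-aligned)
1..2  -- padding (1B)
2..6  stride  (4B, 2-aligned)
6..10  b  (4B, 2-aligned)
10..26  format  (16B, 2-aligned)
within Block: proto at 12
10 + 12 = 22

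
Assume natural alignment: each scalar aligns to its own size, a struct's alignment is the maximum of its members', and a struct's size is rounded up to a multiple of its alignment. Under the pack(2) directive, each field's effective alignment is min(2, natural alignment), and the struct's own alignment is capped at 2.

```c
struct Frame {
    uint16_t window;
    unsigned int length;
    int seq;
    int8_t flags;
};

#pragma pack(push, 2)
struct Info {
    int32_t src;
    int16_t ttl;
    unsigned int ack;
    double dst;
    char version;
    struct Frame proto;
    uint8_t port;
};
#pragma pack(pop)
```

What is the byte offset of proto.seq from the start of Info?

Frame: 0..2  window  (2B, 2-aligned); 2..4  -- padding (2B); 4..8  length  (4B, 4-aligned); 8..12  seq  (4B, 4-aligned); 12..13  flags  (1B, 1-aligned); 13..16  -- tail padding (3B); sizeof = 16, alignof = 4
0..4  src  (4B, 2-aligned)
4..6  ttl  (2B, 2-aligned)
6..10  ack  (4B, 2-aligned)
10..18  dst  (8B, 2-aligned)
18..19  version  (1B, 1-aligned)
19..20  -- padding (1B)
20..36  proto  (16B, 2-aligned)
within Frame: seq at 8
20 + 8 = 28

28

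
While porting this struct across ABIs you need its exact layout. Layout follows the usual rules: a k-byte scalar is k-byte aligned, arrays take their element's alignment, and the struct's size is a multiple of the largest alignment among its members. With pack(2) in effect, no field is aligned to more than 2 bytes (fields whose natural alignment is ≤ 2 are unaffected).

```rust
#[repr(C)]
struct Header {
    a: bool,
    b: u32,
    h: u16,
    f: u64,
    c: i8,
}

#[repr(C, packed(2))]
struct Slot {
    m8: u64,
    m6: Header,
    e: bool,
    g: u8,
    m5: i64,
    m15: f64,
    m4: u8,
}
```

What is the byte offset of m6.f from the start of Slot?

24

Header: a at 0 (size 1, align 1) → ends 1; pad 3 to align 4 for b; b at 4 (size 4, align 4) → ends 8; h at 8 (size 2, align 2) → ends 10; pad 6 to align 8 for f; f at 16 (size 8, align 8) → ends 24; c at 24 (size 1, align 1) → ends 25; tail pad 7 to reach multiple of 8; total 32 bytes, alignment 8
m8 at 0 (size 8, align 2) → ends 8
m6 at 8 (size 32, align 2) → ends 40
within Header: f at 16
8 + 16 = 24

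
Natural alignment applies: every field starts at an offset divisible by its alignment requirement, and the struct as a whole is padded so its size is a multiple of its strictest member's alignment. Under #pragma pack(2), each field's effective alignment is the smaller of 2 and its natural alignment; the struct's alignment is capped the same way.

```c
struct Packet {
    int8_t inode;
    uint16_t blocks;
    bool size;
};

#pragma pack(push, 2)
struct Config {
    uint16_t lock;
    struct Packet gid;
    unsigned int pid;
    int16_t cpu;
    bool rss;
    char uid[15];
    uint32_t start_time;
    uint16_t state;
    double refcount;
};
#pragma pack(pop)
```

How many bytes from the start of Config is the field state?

34

Packet: inode at 0 (size 1, align 1) → ends 1; pad 1 to align 2 for blocks; blocks at 2 (size 2, align 2) → ends 4; size at 4 (size 1, align 1) → ends 5; tail pad 1 to reach multiple of 2; total 6 bytes, alignment 2
lock at 0 (size 2, align 2) → ends 2
gid at 2 (size 6, align 2) → ends 8
pid at 8 (size 4, align 2) → ends 12
cpu at 12 (size 2, align 2) → ends 14
rss at 14 (size 1, align 1) → ends 15
uid at 15 (size 15, align 1) → ends 30
start_time at 30 (size 4, align 2) → ends 34
state at 34 (size 2, align 2) → ends 36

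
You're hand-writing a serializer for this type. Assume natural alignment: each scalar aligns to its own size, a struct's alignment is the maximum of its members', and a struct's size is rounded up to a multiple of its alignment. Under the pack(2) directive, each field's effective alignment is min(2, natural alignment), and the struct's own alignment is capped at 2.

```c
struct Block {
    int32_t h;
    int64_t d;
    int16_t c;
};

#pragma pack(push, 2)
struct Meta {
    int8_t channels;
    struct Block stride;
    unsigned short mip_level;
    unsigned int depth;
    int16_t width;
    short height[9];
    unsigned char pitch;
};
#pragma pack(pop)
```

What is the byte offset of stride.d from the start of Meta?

10

Block: 0..4  h  (4B, 4-aligned); 4..8  -- padding (4B); 8..16  d  (8B, 8-aligned); 16..18  c  (2B, 2-aligned); 18..24  -- tail padding (6B); sizeof = 24, alignof = 8
0..1  channels  (1B, 1-aligned)
1..2  -- padding (1B)
2..26  stride  (24B, 2-aligned)
within Block: d at 8
2 + 8 = 10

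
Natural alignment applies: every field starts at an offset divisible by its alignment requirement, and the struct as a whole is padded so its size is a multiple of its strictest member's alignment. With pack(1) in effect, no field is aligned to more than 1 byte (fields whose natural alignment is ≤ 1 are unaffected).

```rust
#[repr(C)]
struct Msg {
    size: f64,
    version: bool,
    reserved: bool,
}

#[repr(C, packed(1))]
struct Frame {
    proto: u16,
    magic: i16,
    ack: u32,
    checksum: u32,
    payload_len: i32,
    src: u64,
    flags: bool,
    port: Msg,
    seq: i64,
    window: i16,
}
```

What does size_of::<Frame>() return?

Msg: 0..8  size  (8B, 8-aligned); 8..9  version  (1B, 1-aligned); 9..10  reserved  (1B, 1-aligned); 10..16  -- tail padding (6B); sizeof = 16, alignof = 8
0..2  proto  (2B, 1-aligned)
2..4  magic  (2B, 1-aligned)
4..8  ack  (4B, 1-aligned)
8..12  checksum  (4B, 1-aligned)
12..16  payload_len  (4B, 1-aligned)
16..24  src  (8B, 1-aligned)
24..25  flags  (1B, 1-aligned)
25..41  port  (16B, 1-aligned)
41..49  seq  (8B, 1-aligned)
49..51  window  (2B, 1-aligned)
sizeof = 51, alignof = 1

51 bytes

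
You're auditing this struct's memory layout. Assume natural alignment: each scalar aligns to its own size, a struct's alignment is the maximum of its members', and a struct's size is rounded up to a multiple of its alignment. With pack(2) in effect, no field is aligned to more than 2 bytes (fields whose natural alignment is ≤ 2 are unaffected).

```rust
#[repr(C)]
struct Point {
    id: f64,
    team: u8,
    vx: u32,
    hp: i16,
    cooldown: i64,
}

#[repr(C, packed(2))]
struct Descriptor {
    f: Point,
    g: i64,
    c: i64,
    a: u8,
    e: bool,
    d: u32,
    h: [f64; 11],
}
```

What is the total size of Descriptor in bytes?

Point: @0: id [8B, align 8] → 8; @8: team [1B, align 1] → 9; +3 pad (align 4); @12: vx [4B, align 4] → 16; @16: hp [2B, align 2] → 18; +6 pad (align 8); @24: cooldown [8B, align 8] → 32; size 32, align 8
@0: f [32B, align 2] → 32
@32: g [8B, align 2] → 40
@40: c [8B, align 2] → 48
@48: a [1B, align 1] → 49
@49: e [1B, align 1] → 50
@50: d [4B, align 2] → 54
@54: h [88B, align 2] → 142
size 142, align 2

142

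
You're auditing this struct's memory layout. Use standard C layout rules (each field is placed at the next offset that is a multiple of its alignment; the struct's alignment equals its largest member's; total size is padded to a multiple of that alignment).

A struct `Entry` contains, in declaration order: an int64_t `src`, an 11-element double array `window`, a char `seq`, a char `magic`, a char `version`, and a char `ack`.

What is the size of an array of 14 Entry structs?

0..8  src  (8B, 8-aligned)
8..96  window  (88B, 8-aligned)
96..97  seq  (1B, 1-aligned)
97..98  magic  (1B, 1-aligned)
98..99  version  (1B, 1-aligned)
99..100  ack  (1B, 1-aligned)
100..104  -- tail padding (4B)
sizeof = 104, alignof = 8
array of 14: 14 × 104 = 1456

1456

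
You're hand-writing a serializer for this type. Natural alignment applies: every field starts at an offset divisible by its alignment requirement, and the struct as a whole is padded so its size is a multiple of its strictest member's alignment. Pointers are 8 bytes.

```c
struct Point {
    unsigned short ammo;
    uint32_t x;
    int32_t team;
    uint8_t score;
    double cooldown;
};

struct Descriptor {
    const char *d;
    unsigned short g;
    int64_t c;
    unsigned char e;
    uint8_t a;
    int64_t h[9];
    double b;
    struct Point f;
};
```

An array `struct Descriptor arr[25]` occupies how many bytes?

Point: ammo at 0 (size 2, align 2) → ends 2; pad 2 to align 4 for x; x at 4 (size 4, align 4) → ends 8; team at 8 (size 4, align 4) → ends 12; score at 12 (size 1, align 1) → ends 13; pad 3 to align 8 for cooldown; cooldown at 16 (size 8, align 8) → ends 24; total 24 bytes, alignment 8
d at 0 (size 8, align 8) → ends 8
g at 8 (size 2, align 2) → ends 10
pad 6 to align 8 for c
c at 16 (size 8, align 8) → ends 24
e at 24 (size 1, align 1) → ends 25
a at 25 (size 1, align 1) → ends 26
pad 6 to align 8 for h
h at 32 (size 72, align 8) → ends 104
b at 104 (size 8, align 8) → ends 112
f at 112 (size 24, align 8) → ends 136
total 136 bytes, alignment 8
array of 25: 25 × 136 = 3400

3400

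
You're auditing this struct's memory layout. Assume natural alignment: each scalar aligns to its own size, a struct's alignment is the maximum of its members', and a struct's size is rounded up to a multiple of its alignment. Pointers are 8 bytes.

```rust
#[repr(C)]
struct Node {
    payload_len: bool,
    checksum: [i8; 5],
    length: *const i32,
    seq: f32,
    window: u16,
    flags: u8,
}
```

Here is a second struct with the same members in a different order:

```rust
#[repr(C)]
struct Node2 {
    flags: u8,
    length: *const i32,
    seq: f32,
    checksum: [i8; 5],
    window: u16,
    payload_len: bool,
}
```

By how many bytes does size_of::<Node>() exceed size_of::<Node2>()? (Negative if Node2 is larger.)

-8

payload_len at 0 (size 1, align 1) → ends 1
checksum at 1 (size 5, align 1) → ends 6
pad 2 to align 8 for length
length at 8 (size 8, align 8) → ends 16
seq at 16 (size 4, align 4) → ends 20
window at 20 (size 2, align 2) → ends 22
flags at 22 (size 1, align 1) → ends 23
tail pad 1 to reach multiple of 8
total 24 bytes, alignment 8
— Node2 —
flags at 0 (size 1, align 1) → ends 1
pad 7 to align 8 for length
length at 8 (size 8, align 8) → ends 16
seq at 16 (size 4, align 4) → ends 20
checksum at 20 (size 5, align 1) → ends 25
pad 1 to align 2 for window
window at 26 (size 2, align 2) → ends 28
payload_len at 28 (size 1, align 1) → ends 29
tail pad 3 to reach multiple of 8
total 32 bytes, alignment 8
24 − 32 = -8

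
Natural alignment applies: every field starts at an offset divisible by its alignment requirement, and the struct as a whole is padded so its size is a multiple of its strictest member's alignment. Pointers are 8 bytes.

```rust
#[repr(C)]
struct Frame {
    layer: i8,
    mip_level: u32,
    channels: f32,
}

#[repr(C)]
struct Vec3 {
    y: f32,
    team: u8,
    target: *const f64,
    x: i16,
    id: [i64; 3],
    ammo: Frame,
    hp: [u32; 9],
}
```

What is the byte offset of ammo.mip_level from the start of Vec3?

52

Frame: @0: layer [1B, align 1] → 1; +3 pad (align 4); @4: mip_level [4B, align 4] → 8; @8: channels [4B, align 4] → 12; size 12, align 4
@0: y [4B, align 4] → 4
@4: team [1B, align 1] → 5
+3 pad (align 8)
@8: target [8B, align 8] → 16
@16: x [2B, align 2] → 18
+6 pad (align 8)
@24: id [24B, align 8] → 48
@48: ammo [12B, align 4] → 60
within Frame: mip_level at 4
48 + 4 = 52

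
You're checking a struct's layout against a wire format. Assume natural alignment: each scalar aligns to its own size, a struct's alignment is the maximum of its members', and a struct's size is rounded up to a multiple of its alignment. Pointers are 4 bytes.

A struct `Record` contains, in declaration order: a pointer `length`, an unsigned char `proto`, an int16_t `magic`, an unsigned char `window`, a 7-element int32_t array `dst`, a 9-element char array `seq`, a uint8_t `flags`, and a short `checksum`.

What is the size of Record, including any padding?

52

0..4  length  (4B, 4-aligned)
4..5  proto  (1B, 1-aligned)
5..6  -- padding (1B)
6..8  magic  (2B, 2-aligned)
8..9  window  (1B, 1-aligned)
9..12  -- padding (3B)
12..40  dst  (28B, 4-aligned)
40..49  seq  (9B, 1-aligned)
49..50  flags  (1B, 1-aligned)
50..52  checksum  (2B, 2-aligned)
sizeof = 52, alignof = 4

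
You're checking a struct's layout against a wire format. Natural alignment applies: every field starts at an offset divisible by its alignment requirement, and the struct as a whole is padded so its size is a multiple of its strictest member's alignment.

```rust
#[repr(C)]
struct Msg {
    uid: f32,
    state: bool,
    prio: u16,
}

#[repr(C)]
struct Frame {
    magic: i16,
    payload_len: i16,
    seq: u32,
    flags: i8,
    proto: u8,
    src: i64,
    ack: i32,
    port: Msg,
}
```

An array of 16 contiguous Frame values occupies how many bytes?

640

Msg: uid at 0 (size 4, align 4) → ends 4; state at 4 (size 1, align 1) → ends 5; pad 1 to align 2 for prio; prio at 6 (size 2, align 2) → ends 8; total 8 bytes, alignment 4
magic at 0 (size 2, align 2) → ends 2
payload_len at 2 (size 2, align 2) → ends 4
seq at 4 (size 4, align 4) → ends 8
flags at 8 (size 1, align 1) → ends 9
proto at 9 (size 1, align 1) → ends 10
pad 6 to align 8 for src
src at 16 (size 8, align 8) → ends 24
ack at 24 (size 4, align 4) → ends 28
port at 28 (size 8, align 4) → ends 36
tail pad 4 to reach multiple of 8
total 40 bytes, alignment 8
array of 16: 16 × 40 = 640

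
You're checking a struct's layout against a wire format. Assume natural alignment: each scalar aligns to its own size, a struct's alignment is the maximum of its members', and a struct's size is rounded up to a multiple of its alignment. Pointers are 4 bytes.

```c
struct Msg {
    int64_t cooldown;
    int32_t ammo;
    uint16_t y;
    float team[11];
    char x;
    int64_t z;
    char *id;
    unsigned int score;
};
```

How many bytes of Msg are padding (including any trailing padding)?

5

@0: cooldown [8B, align 8] → 8
@8: ammo [4B, align 4] → 12
@12: y [2B, align 2] → 14
+2 pad (align 4)
@16: team [44B, align 4] → 60
@60: x [1B, align 1] → 61
+3 pad (align 8)
@64: z [8B, align 8] → 72
@72: id [4B, align 4] → 76
@76: score [4B, align 4] → 80
size 80, align 8
data bytes 75, size 80 → padding 5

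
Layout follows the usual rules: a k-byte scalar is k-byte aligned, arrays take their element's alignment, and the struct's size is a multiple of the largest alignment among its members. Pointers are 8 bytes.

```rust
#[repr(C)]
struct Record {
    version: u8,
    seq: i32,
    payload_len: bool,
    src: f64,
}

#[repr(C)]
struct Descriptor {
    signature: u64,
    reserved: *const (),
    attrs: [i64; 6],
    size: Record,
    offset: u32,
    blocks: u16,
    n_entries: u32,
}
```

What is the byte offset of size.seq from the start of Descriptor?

Record: version at 0 (size 1, align 1) → ends 1; pad 3 to align 4 for seq; seq at 4 (size 4, align 4) → ends 8; payload_len at 8 (size 1, align 1) → ends 9; pad 7 to align 8 for src; src at 16 (size 8, align 8) → ends 24; total 24 bytes, alignment 8
signature at 0 (size 8, align 8) → ends 8
reserved at 8 (size 8, align 8) → ends 16
attrs at 16 (size 48, align 8) → ends 64
size at 64 (size 24, align 8) → ends 88
within Record: seq at 4
64 + 4 = 68

68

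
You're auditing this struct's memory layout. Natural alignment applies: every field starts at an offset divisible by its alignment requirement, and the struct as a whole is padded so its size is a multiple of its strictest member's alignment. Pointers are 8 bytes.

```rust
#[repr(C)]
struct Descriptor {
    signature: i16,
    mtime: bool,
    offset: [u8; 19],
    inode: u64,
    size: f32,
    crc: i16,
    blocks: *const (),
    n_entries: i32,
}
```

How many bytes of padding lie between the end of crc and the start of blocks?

0..2  signature  (2B, 2-aligned)
2..3  mtime  (1B, 1-aligned)
3..22  offset  (19B, 1-aligned)
22..24  -- padding (2B)
24..32  inode  (8B, 8-aligned)
32..36  size  (4B, 4-aligned)
36..38  crc  (2B, 2-aligned)
38..40  -- padding (2B)
40..48  blocks  (8B, 8-aligned)

2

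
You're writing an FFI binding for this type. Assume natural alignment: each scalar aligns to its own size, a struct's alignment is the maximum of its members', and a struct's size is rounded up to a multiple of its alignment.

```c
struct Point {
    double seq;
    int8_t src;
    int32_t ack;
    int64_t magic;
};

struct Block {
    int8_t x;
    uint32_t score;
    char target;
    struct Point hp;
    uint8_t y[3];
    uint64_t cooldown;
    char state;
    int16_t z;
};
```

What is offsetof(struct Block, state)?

Point: seq at 0 (size 8, align 8) → ends 8; src at 8 (size 1, align 1) → ends 9; pad 3 to align 4 for ack; ack at 12 (size 4, align 4) → ends 16; magic at 16 (size 8, align 8) → ends 24; total 24 bytes, alignment 8
x at 0 (size 1, align 1) → ends 1
pad 3 to align 4 for score
score at 4 (size 4, align 4) → ends 8
target at 8 (size 1, align 1) → ends 9
pad 7 to align 8 for hp
hp at 16 (size 24, align 8) → ends 40
y at 40 (size 3, align 1) → ends 43
pad 5 to align 8 for cooldown
cooldown at 48 (size 8, align 8) → ends 56
state at 56 (size 1, align 1) → ends 57

56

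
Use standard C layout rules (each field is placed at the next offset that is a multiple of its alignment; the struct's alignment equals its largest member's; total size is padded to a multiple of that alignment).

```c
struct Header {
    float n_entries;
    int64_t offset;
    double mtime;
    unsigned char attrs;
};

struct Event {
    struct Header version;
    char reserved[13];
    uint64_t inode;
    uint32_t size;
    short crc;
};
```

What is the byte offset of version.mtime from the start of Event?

Header: n_entries at 0 (size 4, align 4) → ends 4; pad 4 to align 8 for offset; offset at 8 (size 8, align 8) → ends 16; mtime at 16 (size 8, align 8) → ends 24; attrs at 24 (size 1, align 1) → ends 25; tail pad 7 to reach multiple of 8; total 32 bytes, alignment 8
version at 0 (size 32, align 8) → ends 32
within Header: mtime at 16
0 + 16 = 16

16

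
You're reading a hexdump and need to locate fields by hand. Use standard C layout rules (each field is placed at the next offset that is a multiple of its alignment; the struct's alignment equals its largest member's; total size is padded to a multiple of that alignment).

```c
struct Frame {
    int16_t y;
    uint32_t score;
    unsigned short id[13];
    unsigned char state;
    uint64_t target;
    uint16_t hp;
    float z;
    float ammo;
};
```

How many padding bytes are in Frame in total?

y at 0 (size 2, align 2) → ends 2
pad 2 to align 4 for score
score at 4 (size 4, align 4) → ends 8
id at 8 (size 26, align 2) → ends 34
state at 34 (size 1, align 1) → ends 35
pad 5 to align 8 for target
target at 40 (size 8, align 8) → ends 48
hp at 48 (size 2, align 2) → ends 50
pad 2 to align 4 for z
z at 52 (size 4, align 4) → ends 56
ammo at 56 (size 4, align 4) → ends 60
tail pad 4 to reach multiple of 8
total 64 bytes, alignment 8
data bytes 51, size 64 → padding 13

13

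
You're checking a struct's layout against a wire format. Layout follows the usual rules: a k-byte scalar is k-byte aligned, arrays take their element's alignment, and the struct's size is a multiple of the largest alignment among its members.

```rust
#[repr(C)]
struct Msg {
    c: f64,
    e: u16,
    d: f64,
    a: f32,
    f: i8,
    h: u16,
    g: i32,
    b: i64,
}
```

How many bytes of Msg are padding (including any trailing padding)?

11

@0: c [8B, align 8] → 8
@8: e [2B, align 2] → 10
+6 pad (align 8)
@16: d [8B, align 8] → 24
@24: a [4B, align 4] → 28
@28: f [1B, align 1] → 29
+1 pad (align 2)
@30: h [2B, align 2] → 32
@32: g [4B, align 4] → 36
+4 pad (align 8)
@40: b [8B, align 8] → 48
size 48, align 8
data bytes 37, size 48 → padding 11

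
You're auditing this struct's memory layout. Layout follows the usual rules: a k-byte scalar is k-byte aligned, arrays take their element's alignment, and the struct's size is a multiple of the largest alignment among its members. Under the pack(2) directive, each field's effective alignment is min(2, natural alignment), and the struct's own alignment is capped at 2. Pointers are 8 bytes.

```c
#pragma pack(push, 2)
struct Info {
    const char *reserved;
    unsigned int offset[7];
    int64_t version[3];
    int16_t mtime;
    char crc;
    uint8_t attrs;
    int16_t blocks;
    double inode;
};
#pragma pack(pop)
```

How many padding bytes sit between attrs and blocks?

0

reserved at 0 (size 8, align 2) → ends 8
offset at 8 (size 28, align 2) → ends 36
version at 36 (size 24, align 2) → ends 60
mtime at 60 (size 2, align 2) → ends 62
crc at 62 (size 1, align 1) → ends 63
attrs at 63 (size 1, align 1) → ends 64
blocks at 64 (size 2, align 2) → ends 66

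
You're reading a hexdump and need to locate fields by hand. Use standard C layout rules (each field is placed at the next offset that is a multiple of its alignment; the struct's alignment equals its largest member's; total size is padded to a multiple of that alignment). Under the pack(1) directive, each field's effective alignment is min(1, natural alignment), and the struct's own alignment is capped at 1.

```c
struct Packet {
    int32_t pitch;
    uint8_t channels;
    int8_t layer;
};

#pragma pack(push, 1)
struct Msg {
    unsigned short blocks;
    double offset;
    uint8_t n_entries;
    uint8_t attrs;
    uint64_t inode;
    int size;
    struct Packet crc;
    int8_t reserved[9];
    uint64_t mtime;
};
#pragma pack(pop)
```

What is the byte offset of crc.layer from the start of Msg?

29

Packet: @0: pitch [4B, align 4] → 4; @4: channels [1B, align 1] → 5; @5: layer [1B, align 1] → 6; +2 tail pad (align 4); size 8, align 4
@0: blocks [2B, align 1] → 2
@2: offset [8B, align 1] → 10
@10: n_entries [1B, align 1] → 11
@11: attrs [1B, align 1] → 12
@12: inode [8B, align 1] → 20
@20: size [4B, align 1] → 24
@24: crc [8B, align 1] → 32
within Packet: layer at 5
24 + 5 = 29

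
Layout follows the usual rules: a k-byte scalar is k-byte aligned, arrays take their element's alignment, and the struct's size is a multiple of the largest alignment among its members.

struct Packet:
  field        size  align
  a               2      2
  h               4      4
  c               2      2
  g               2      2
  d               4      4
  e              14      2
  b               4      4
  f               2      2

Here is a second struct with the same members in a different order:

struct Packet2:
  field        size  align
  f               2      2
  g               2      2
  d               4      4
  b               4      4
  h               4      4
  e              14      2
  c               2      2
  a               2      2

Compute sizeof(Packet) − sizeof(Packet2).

4

a at 0 (size 2, align 2) → ends 2
pad 2 to align 4 for h
h at 4 (size 4, align 4) → ends 8
c at 8 (size 2, align 2) → ends 10
g at 10 (size 2, align 2) → ends 12
d at 12 (size 4, align 4) → ends 16
e at 16 (size 14, align 2) → ends 30
pad 2 to align 4 for b
b at 32 (size 4, align 4) → ends 36
f at 36 (size 2, align 2) → ends 38
tail pad 2 to reach multiple of 4
total 40 bytes, alignment 4
— Packet2 —
f at 0 (size 2, align 2) → ends 2
g at 2 (size 2, align 2) → ends 4
d at 4 (size 4, align 4) → ends 8
b at 8 (size 4, align 4) → ends 12
h at 12 (size 4, align 4) → ends 16
e at 16 (size 14, align 2) → ends 30
c at 30 (size 2, align 2) → ends 32
a at 32 (size 2, align 2) → ends 34
tail pad 2 to reach multiple of 4
total 36 bytes, alignment 4
40 − 36 = 4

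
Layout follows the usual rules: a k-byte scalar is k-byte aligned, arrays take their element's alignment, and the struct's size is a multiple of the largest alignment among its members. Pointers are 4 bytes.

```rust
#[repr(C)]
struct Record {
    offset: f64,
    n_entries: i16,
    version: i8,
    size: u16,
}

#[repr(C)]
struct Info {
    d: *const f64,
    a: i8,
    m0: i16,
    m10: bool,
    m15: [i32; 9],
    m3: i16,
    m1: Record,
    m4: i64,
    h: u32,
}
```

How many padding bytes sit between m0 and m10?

0

Record: 0..8  offset  (8B, 8-aligned); 8..10  n_entries  (2B, 2-aligned); 10..11  version  (1B, 1-aligned); 11..12  -- padding (1B); 12..14  size  (2B, 2-aligned); 14..16  -- tail padding (2B); sizeof = 16, alignof = 8
0..4  d  (4B, 4-aligned)
4..5  a  (1B, 1-aligned)
5..6  -- padding (1B)
6..8  m0  (2B, 2-aligned)
8..9  m10  (1B, 1-aligned)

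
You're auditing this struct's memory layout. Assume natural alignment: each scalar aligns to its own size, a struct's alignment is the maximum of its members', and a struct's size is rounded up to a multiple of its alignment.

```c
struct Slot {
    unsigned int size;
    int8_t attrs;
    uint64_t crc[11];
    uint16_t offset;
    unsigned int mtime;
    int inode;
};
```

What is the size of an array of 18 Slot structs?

size at 0 (size 4, align 4) → ends 4
attrs at 4 (size 1, align 1) → ends 5
pad 3 to align 8 for crc
crc at 8 (size 88, align 8) → ends 96
offset at 96 (size 2, align 2) → ends 98
pad 2 to align 4 for mtime
mtime at 100 (size 4, align 4) → ends 104
inode at 104 (size 4, align 4) → ends 108
tail pad 4 to reach multiple of 8
total 112 bytes, alignment 8
array of 18: 18 × 112 = 2016

2016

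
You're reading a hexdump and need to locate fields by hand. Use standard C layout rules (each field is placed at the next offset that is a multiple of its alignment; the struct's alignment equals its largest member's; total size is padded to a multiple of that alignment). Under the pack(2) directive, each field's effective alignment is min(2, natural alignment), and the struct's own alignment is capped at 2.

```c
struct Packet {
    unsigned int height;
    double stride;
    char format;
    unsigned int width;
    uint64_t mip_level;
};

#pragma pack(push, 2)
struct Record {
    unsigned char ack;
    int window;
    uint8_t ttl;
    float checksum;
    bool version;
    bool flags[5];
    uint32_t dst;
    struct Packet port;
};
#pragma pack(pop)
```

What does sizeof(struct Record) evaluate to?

54

Packet: @0: height [4B, align 4] → 4; +4 pad (align 8); @8: stride [8B, align 8] → 16; @16: format [1B, align 1] → 17; +3 pad (align 4); @20: width [4B, align 4] → 24; @24: mip_level [8B, align 8] → 32; size 32, align 8
@0: ack [1B, align 1] → 1
+1 pad (align 2)
@2: window [4B, align 2] → 6
@6: ttl [1B, align 1] → 7
+1 pad (align 2)
@8: checksum [4B, align 2] → 12
@12: version [1B, align 1] → 13
@13: flags [5B, align 1] → 18
@18: dst [4B, align 2] → 22
@22: port [32B, align 2] → 54
size 54, align 2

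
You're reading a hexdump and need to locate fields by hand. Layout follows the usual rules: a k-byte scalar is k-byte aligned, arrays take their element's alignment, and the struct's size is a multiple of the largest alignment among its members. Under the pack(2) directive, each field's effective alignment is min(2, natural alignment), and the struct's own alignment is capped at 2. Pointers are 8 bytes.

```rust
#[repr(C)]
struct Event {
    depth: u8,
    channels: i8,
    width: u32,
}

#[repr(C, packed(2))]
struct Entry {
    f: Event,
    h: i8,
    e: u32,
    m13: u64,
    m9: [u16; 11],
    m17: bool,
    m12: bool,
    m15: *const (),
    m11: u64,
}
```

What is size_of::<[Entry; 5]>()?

Event: @0: depth [1B, align 1] → 1; @1: channels [1B, align 1] → 2; +2 pad (align 4); @4: width [4B, align 4] → 8; size 8, align 4
@0: f [8B, align 2] → 8
@8: h [1B, align 1] → 9
+1 pad (align 2)
@10: e [4B, align 2] → 14
@14: m13 [8B, align 2] → 22
@22: m9 [22B, align 2] → 44
@44: m17 [1B, align 1] → 45
@45: m12 [1B, align 1] → 46
@46: m15 [8B, align 2] → 54
@54: m11 [8B, align 2] → 62
size 62, align 2
array of 5: 5 × 62 = 310

310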